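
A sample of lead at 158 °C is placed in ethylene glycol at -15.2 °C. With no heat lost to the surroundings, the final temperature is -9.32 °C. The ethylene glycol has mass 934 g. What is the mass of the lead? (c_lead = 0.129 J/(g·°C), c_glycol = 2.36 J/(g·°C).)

Heat lost by the lead = heat gained by the glycol:
m×0.129×(158 − -9.32) = 934×2.36×(-9.32 − (-15.2))
21.58 m = 12961  ⇒  m ≈ 600.5 g

m ≈ 600 g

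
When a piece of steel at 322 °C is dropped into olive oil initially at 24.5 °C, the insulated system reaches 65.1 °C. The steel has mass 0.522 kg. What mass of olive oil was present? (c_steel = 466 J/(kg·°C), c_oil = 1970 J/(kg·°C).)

m ≈ 0.781 kg

Conservation of energy gives ΣQ = 0:
0.522×466×(65.1 − 322) + m×1970×(65.1 − 24.5) = 0
79982 m = 62491
m = 62491/79982 ≈ 0.7813 kg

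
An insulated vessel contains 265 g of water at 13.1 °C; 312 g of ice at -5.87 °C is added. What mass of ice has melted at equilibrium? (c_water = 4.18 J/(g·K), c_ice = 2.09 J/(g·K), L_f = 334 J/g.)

Heat available from the water dropping to 0 °C: 265·4.18·13.1 = 14511 J.
Of that, 312·2.09·5.87 = 3827.7 J goes to bring the ice to 0 °C, leaving 10683 J.
Melting all 312 g of ice would need 312·334 = 104208 J.
Since 10683 < 104208 J, not all the ice melts; equilibrium is at 0 °C.
m_melted·334 = 10683  ⇒  m_melted ≈ 31.99 g.

m_melted ≈ 32 g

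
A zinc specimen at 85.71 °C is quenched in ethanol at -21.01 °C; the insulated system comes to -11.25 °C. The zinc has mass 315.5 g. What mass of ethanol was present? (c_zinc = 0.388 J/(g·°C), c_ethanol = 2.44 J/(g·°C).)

m ≈ 498 g

Setting the total heat transfer to zero:
315.5·0.388·(-11.25 − 85.71) + m·2.44·(-11.25 − (-21.01)) = 0
23.81 m = 11869
m = 11869/23.81 ≈ 498.4 g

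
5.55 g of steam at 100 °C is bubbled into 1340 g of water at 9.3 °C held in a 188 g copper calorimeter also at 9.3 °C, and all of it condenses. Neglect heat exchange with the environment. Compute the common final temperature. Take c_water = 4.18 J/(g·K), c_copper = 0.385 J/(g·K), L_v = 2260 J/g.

Setting the total heat transfer to zero:
latent heat released on condensation: 5.55×2260 = 12543; condensate cools 100→T: 5.55×4.18×(T − 100) = 23.2(T − 100); original water: 5601.2(T − 9.3); cup: 72.38(T − 9.3)
5696.8 T = 12543 + 2319.9 + 52764 = 67627
T ≈ 11.87 °C — below 100 °C, confirming all the steam condensed.

T_f ≈ 11.9 °C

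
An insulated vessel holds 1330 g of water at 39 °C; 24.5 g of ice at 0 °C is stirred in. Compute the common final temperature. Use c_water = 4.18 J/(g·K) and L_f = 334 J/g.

T_f ≈ 36.8 °C

Conservation of energy gives ΣQ = 0:
melt ice: 24.5×334 = 8183; meltwater 0→T: 24.5×4.18×T = 102.41 T; water: 5559.4(T − 39)
5661.8 T = 216817 − 8183 = 208634
T ≈ 36.85 °C. Since T > 0 °C, the all-ice-melts assumption holds.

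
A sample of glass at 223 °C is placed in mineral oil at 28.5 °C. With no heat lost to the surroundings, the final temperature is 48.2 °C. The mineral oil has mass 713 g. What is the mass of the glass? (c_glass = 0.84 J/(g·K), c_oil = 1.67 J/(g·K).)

m ≈ 160 g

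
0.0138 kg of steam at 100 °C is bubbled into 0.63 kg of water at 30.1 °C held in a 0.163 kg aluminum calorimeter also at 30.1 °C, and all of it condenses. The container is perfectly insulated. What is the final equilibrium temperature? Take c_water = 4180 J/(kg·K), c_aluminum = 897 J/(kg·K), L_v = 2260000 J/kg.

Net heat exchanged in the isolated system is zero:
latent heat released on condensation: 0.0138·2260000 = 31188
  condensed water 100 °C→T: 57.68(T − 100)
  original water: 2633.4(T − 30.1)
  aluminum cup: 0.163·897·(T − 30.1) = 146.21(T − 30.1)
2837.3 T = 31188 + 5768.4 + 83666 = 120623
T ≈ 42.51 °C, under the boiling point, so the assumption holds.

T_f ≈ 42.5 °C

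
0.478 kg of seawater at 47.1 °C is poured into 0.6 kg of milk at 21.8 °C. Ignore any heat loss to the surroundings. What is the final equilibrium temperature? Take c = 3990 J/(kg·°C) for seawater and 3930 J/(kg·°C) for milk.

T_f ≈ 33.1 °C

T_f = Σ m_i c_i T_i / Σ m_i c_i:
T_f = (1907.2*47.1 + 2358*21.8) / (1907.2 + 2358)
    = 141234 / 4265.2 ≈ 33.11 °C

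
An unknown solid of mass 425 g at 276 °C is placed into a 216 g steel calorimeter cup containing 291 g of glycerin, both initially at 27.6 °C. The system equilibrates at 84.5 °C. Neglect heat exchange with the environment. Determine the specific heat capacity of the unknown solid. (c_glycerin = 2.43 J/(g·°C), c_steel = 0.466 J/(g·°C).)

Energy conservation, ΣQ = 0:
425×c×(84.5 − 276) + 291×2.43×(84.5 − 27.6) + 216×0.466×(84.5 − 27.6) = 0
-81388 c = -45963
c = -45963/-81388 ≈ 0.5647 J/(g·°C)

c ≈ 0.565 J/(g·°C)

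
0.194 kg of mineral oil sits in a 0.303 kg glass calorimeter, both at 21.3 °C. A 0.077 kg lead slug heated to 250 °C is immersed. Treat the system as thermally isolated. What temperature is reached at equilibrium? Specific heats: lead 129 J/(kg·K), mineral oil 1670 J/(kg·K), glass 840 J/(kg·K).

Heat gained plus heat lost sum to zero:
0.077×129×(T − 250) + 0.194×1670×(T − 21.3) + 0.303×840×(T − 21.3) = 0
(9.933 + 323.98 + 254.52) T = 9.933×250 + 323.98×21.3 + 254.52×21.3
T ≈ 25.16 °C

T_f ≈ 25.2 °C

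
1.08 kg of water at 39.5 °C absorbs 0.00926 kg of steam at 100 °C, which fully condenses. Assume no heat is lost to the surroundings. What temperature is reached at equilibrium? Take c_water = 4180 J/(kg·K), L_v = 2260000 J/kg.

Conservation of energy gives ΣQ = 0:
steam→water at 100 °C releases m L_v = 0.00926×2260000 = 20928; condensed water 100 °C→T: 38.71(T − 100); original water: 4514.4(T − 39.5)
4553.1 T = 20928 + 3870.7 + 178319 = 203117
T ≈ 44.61 °C, under the boiling point, so the assumption holds.

T_f ≈ 44.6 °C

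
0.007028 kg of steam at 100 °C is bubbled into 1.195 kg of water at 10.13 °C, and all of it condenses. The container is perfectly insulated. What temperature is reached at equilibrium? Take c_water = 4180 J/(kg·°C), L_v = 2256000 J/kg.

Energy conservation, ΣQ = 0:
condense steam: −0.007028·2256000 = −15855
  condensate cools 100→T: 0.007028·4180·(T − 100) = 29.38(T − 100)
  original water: 4995.1(T − 10.13)
5024.5 T = 15855 + 2937.7 + 50600 = 69393
T ≈ 13.81 °C, under the boiling point, so the assumption holds.

T_f ≈ 13.8 °C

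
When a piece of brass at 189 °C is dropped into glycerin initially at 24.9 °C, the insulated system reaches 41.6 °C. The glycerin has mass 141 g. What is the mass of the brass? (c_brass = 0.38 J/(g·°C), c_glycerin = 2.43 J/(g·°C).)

Heat lost by the brass = heat gained by the glycerin:
m·0.38·(189 − 41.6) = 141·2.43·(41.6 − 24.9)
56.01 m = 5721.9  ⇒  m ≈ 102.2 g

m ≈ 102 g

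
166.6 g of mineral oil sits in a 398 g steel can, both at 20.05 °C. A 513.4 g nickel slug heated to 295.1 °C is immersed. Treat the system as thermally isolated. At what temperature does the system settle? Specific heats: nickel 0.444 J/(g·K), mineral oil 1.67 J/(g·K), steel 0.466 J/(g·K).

Net heat exchanged in the isolated system is zero:
513.4×0.444×(T − 295.1) + 166.6×1.67×(T − 20.05) + 398×0.466×(T − 20.05) = 0
227.95(T − 295.1) + 278.22(T − 20.05) + 185.47(T − 20.05) = 0
(227.95 + 278.22 + 185.47) T = 227.95×295.1 + 278.22×20.05 + 185.47×20.05
T = 76565/691.64 ≈ 110.70 °C

T_f ≈ 110.7 °C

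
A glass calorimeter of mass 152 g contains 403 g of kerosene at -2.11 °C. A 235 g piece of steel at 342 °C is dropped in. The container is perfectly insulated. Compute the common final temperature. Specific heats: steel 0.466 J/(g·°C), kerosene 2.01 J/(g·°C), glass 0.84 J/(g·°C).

T_f ≈ 33.9 °C

Net heat exchanged in the isolated system is zero:
235×0.466×(T − 342) + 403×2.01×(T − (-2.11)) + 152×0.84×(T − (-2.11)) = 0
(109.51 + 810.03 + 127.68) T = 109.51×342 + 810.03×(-2.11) + 127.68×(-2.11)
T ≈ 33.87 °C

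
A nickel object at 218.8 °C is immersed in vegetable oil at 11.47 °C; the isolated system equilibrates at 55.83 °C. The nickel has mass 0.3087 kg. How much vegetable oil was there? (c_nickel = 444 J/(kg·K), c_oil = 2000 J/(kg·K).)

m ≈ 0.252 kg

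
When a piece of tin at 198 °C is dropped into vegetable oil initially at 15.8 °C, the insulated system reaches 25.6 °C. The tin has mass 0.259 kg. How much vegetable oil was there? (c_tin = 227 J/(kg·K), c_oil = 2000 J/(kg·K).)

Setting the total heat transfer to zero:
0.259·227·(25.6 − 198) + m·2000·(25.6 − 15.8) = 0
19600 m = 10136
m = 10136/19600 ≈ 0.5171 kg

m ≈ 0.517 kg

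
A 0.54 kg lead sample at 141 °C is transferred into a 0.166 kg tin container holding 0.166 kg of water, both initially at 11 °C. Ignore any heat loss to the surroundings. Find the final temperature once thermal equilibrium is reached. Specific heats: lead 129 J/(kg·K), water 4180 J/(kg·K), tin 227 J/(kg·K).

T_f ≈ 22.3 °C

Setting the total heat transfer to zero:
0.54×129×(T − 141) + 0.166×4180×(T − 11) + 0.166×227×(T − 11) = 0
69.66(T − 141) + 693.88(T − 11) + 37.68(T − 11) = 0
(69.66 + 693.88 + 37.68) T = 69.66×141 + 693.88×11 + 37.68×11
T = 17869/801.22 ≈ 22.30 °C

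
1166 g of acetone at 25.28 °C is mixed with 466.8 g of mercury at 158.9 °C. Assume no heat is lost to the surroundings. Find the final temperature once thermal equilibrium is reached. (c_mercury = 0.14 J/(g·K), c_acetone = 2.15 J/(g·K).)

T_f ≈ 28.7 °C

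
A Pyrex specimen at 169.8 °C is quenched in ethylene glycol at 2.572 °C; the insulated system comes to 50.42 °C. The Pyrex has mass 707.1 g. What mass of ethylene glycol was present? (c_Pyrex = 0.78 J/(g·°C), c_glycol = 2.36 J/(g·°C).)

m ≈ 583 g

Conservation of energy gives ΣQ = 0:
707.1·0.78·(50.42 − 169.8) + m·2.36·(50.42 − 2.572) = 0
112.92 m = 65843
m = 65843/112.92 ≈ 583.1 g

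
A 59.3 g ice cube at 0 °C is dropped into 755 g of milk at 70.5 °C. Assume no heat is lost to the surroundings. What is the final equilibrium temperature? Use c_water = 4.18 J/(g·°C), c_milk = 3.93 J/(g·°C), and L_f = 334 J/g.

T_f ≈ 58.9 °C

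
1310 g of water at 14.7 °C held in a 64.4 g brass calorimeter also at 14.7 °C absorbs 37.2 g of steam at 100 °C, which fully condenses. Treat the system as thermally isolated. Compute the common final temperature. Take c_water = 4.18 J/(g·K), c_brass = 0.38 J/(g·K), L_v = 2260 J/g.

T_f ≈ 31.9 °C

Heat gained plus heat lost sum to zero:
condense steam: −37.2×2260 = −84072; condensate cools 100→T: 37.2×4.18×(T − 100) = 155.5(T − 100); water warms: 1310×4.18×(T − 14.7) = 5475.8(T − 14.7); brass cup: 64.4×0.38×(T − 14.7) = 24.47(T − 14.7)
5655.8 T = 84072 + 15550 + 80854 = 180476
T ≈ 31.91 °C (< 100 °C, so full condensation is consistent).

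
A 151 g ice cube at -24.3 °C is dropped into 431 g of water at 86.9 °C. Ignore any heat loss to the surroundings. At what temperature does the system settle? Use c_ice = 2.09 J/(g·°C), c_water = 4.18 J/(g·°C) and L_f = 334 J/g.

Taking heat into each body as positive, Σ m c ΔT = 0:
ice -24.3→0 °C: 151·2.09·24.3 = 7668.8
  fusion: m_ice L_f = 151·334 = 50434
  warm the meltwater: 631.18 T
  water: 1801.6(T − 86.9)
2432.8 T = 156557 − 58103 = 98454
T ≈ 40.47 °C — above 0 °C, consistent with complete melting.

T_f ≈ 40.5 °C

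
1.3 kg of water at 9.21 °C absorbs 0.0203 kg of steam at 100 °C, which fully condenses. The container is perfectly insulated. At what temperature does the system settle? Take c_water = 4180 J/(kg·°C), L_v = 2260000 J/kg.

Setting the total heat transfer to zero:
latent heat released on condensation: 0.0203·2260000 = 45878; condensate cools 100→T: 0.0203·4180·(T − 100) = 84.85(T − 100); original water: 5434(T − 9.21)
5518.9 T = 45878 + 8485.4 + 50047 = 104411
T ≈ 18.92 °C — below 100 °C, confirming all the steam condensed.

T_f ≈ 18.9 °C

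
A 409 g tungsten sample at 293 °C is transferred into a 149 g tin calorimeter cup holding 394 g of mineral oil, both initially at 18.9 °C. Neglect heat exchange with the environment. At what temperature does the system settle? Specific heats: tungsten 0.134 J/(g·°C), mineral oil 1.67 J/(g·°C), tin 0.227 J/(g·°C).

Heat gained plus heat lost sum to zero:
409·0.134·(T − 293) + 394·1.67·(T − 18.9) + 149·0.227·(T − 18.9) = 0
54.81(T − 293) + 657.98(T − 18.9) + 33.82(T − 18.9) = 0
746.61 T = 29133
T = 29133/746.61 ≈ 39.02 °C

T_f ≈ 39.0 °C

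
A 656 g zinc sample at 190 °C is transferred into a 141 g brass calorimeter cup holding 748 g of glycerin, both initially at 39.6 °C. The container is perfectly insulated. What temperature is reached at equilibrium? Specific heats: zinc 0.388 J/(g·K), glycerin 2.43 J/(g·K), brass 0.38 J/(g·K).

Heat gained plus heat lost sum to zero:
656*0.388*(T − 190) + 748*2.43*(T − 39.6) + 141*0.38*(T − 39.6) = 0
(254.53 + 1817.6 + 53.58) T = 254.53*190 + 1817.6*39.6 + 53.58*39.6
T = 122461 / 2125.7 = 57.6 °C

T_f ≈ 57.6 °C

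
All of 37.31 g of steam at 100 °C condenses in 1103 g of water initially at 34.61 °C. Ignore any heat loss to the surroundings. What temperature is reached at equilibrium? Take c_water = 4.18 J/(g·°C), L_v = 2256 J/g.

Heat gained plus heat lost sum to zero:
condense steam: −37.31×2256 = −84171
  condensed water 100 °C→T: 155.96(T − 100)
  water warms: 1103×4.18×(T − 34.61) = 4610.5(T − 34.61)
4766.5 T = 84171 + 15596 + 159571 = 259338
T ≈ 54.41 °C — below 100 °C, confirming all the steam condensed.

T_f ≈ 54.4 °C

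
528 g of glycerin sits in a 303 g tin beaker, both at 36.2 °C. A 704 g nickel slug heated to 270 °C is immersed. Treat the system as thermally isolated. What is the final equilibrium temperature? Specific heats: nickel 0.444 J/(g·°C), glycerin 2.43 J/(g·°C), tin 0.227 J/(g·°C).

Energy conservation, ΣQ = 0:
704×0.444×(T − 270) + 528×2.43×(T − 36.2) + 303×0.227×(T − 36.2) = 0
312.58(T − 270) + 1283(T − 36.2) + 68.78(T − 36.2) = 0
(312.58 + 1283 + 68.78) T = 312.58×270 + 1283×36.2 + 68.78×36.2
T = 133331/1664.4 ≈ 80.11 °C

T_f ≈ 80.1 °C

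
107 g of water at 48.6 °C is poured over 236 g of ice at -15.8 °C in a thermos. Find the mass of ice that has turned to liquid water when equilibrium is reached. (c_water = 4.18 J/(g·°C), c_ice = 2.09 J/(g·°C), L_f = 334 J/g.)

m_melted ≈ 41.7 g

Cooling the water to 0 °C releases 107×4.18×48.6 = 21737 J.
Warming the ice to 0 °C takes 236×2.09×15.8 = 7793.2 J, leaving 13944 J for melting.
Melting all 236 g of ice would need 236×334 = 78824 J.
Since 13944 < 78824 J, not all the ice melts; equilibrium is at 0 °C.
m_melt = 13944 / L_f = 41.75 g.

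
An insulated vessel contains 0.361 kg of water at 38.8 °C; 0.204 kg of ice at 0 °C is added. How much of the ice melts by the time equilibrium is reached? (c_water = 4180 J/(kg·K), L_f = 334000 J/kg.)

Water can give up m c ΔT = 0.361·4180·38.8 = 58548 J before reaching 0 °C.
Melting all 0.204 kg of ice would need 0.204·334000 = 68136 J.
Since 58548 < 68136 J, not all the ice melts; equilibrium is at 0 °C.
m_melted·334000 = 58548  ⇒  m_melted ≈ 0.1753 kg.

m_melted ≈ 0.175 kg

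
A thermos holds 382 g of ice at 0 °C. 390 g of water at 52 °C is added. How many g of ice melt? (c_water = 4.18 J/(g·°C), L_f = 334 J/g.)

m_melted ≈ 254 g

Heat available from the water dropping to 0 °C: 390·4.18·52 = 84770 J.
Fully melting the ice requires m_ice L_f = 382·334 = 127588 J.
That's not enough to melt it all — equilibrium is at 0 °C with ice remaining.
Mass melted = 84770/334 ≈ 253.8 g.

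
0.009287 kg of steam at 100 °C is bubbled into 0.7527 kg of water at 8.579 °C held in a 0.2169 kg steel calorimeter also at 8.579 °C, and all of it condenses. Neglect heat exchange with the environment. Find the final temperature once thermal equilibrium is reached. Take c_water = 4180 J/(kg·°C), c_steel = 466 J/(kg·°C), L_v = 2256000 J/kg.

T_f ≈ 16.0 °C

Energy balance with sensible and latent terms:
latent heat released on condensation: 0.009287×2256000 = 20951; condensed water 100 °C→T: 38.82(T − 100); original water: 3146.3(T − 8.579); steel cup: 0.2169×466×(T − 8.579) = 101.08(T − 8.579)
3286.2 T = 20951 + 3882 + 27859 = 52693
T ≈ 16.03 °C, under the boiling point, so the assumption holds.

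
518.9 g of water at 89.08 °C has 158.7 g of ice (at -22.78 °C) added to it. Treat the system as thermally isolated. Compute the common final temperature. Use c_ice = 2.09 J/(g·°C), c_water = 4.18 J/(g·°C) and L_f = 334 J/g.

T_f ≈ 46.8 °C

Setting the total heat transfer to zero:
ice -22.78→0 °C: 158.7·2.09·22.78 = 7555.7
  fusion: m_ice L_f = 158.7·334 = 53006
  warm the meltwater: 663.37 T
  water cools: 518.9·4.18·(T − 89.08) = 2169(T − 89.08)
2832.4 T = 193215 − 60562 = 132653
T ≈ 46.83 °C. Since T > 0 °C, the all-ice-melts assumption holds.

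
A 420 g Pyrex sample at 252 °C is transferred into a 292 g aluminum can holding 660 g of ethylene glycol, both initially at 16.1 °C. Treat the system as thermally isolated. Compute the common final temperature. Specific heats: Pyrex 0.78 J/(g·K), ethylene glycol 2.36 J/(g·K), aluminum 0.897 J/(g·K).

T_f ≈ 52.1 °C

With ΣQ=0 the equilibrium temperature is the m·c-weighted mean:
T_f = (327.6*252 + 1557.6*16.1 + 261.92*16.1) / (327.6 + 1557.6 + 261.92)
    = 111850 / 2147.1 ≈ 52.09 °C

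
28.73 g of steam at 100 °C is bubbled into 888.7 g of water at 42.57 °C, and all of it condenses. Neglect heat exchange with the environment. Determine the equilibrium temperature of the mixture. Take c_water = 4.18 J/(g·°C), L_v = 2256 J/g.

T_f ≈ 61.3 °C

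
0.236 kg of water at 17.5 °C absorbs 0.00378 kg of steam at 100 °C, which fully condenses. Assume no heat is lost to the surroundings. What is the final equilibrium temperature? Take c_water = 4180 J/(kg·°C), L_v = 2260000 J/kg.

Energy conservation, ΣQ = 0:
condense steam: −0.00378×2260000 = −8542.8
  condensed water 100 °C→T: 15.8(T − 100)
  water warms: 0.236×4180×(T − 17.5) = 986.48(T − 17.5)
1002.3 T = 8542.8 + 1580 + 17263 = 27386
T ≈ 27.32 °C — below 100 °C, confirming all the steam condensed.

T_f ≈ 27.3 °C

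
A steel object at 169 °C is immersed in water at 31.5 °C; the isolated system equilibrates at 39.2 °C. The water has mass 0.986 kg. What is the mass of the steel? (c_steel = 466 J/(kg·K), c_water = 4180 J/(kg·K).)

|Q_steel| = |Q_water|:
m×466×(169 − 39.2) = 0.986×4180×(39.2 − 31.5)
60487 m = 31735  ⇒  m ≈ 0.5247 kg

m ≈ 0.525 kg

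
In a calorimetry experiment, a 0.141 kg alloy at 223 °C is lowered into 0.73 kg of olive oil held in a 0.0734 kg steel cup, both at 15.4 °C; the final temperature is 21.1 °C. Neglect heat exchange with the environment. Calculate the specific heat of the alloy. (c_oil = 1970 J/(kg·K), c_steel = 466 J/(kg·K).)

c ≈ 295 J/(kg·K)

Energy conservation, ΣQ = 0:
0.141×c×(21.1 − 223) + 0.73×1970×(21.1 − 15.4) + 0.0734×466×(21.1 − 15.4) = 0
-28.47 c = -8392.1
c = -8392.1/-28.47 ≈ 294.8 J/(kg·K)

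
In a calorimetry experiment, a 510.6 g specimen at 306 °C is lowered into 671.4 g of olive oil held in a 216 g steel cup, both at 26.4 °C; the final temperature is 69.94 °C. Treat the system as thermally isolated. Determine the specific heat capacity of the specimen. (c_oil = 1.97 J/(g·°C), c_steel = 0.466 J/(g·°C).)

c ≈ 0.514 J/(g·°C)

Conservation of energy gives ΣQ = 0:
510.6×c×(69.94 − 306) + 671.4×1.97×(69.94 − 26.4) + 216×0.466×(69.94 − 26.4) = 0
-120532 c = -61971
c = -61971/-120532 ≈ 0.5141 J/(g·°C)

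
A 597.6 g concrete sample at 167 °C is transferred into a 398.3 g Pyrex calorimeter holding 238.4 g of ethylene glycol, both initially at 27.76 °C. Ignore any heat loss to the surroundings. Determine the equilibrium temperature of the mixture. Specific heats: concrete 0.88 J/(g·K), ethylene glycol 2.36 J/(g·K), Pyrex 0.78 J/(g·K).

T_f ≈ 80.1 °C

Net heat exchanged in the isolated system is zero:
597.6·0.88·(T − 167) + 238.4·2.36·(T − 27.76) + 398.3·0.78·(T − 27.76) = 0
1399.2 T = 112066
T ≈ 80.09 °C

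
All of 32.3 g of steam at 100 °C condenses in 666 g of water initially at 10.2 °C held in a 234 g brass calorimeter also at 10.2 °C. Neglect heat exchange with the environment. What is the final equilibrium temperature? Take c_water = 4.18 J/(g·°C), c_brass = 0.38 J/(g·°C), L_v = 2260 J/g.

T_f ≈ 38.5 °C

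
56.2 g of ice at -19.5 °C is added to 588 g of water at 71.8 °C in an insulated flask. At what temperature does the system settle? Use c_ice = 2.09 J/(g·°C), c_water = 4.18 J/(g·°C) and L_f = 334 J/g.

Taking heat into each body as positive, Σ m c ΔT = 0:
ice -19.5→0 °C: 56.2×2.09×19.5 = 2290.4
  fusion: m_ice L_f = 56.2×334 = 18771
  meltwater 0→T: 56.2×4.18×T = 234.92 T
  water cools: 588×4.18×(T − 71.8) = 2457.8(T − 71.8)
2692.8 T = 176473 − 21061 = 155412
T ≈ 57.71 °C — above 0 °C, consistent with complete melting.

T_f ≈ 57.7 °C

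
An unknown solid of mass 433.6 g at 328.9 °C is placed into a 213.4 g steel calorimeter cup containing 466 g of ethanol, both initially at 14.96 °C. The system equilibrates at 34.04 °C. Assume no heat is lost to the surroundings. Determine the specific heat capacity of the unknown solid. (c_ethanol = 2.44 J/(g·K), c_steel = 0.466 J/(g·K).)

c ≈ 0.185 J/(g·K)

Taking heat into each body as positive, Σ m c ΔT = 0:
433.6·c·(34.04 − 328.9) + 466·2.44·(34.04 − 14.96) + 213.4·0.466·(34.04 − 14.96) = 0
-127851 c = -23592
c = -23592/-127851 ≈ 0.1845 J/(g·K)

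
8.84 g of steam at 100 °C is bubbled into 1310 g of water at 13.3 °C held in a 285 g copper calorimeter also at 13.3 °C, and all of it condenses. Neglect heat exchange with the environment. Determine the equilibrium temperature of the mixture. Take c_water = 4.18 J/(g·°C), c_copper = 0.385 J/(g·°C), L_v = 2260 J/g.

T_f ≈ 17.4 °C

Let T be the final temperature. ΣQ_i = 0:
latent heat released on condensation: 8.84·2260 = 19978
  condensed water 100 °C→T: 36.95(T − 100)
  original water: 5475.8(T − 13.3)
  cup: 109.73(T − 13.3)
5622.5 T = 19978 + 3695.1 + 74287 = 97961
T ≈ 17.42 °C (< 100 °C, so full condensation is consistent).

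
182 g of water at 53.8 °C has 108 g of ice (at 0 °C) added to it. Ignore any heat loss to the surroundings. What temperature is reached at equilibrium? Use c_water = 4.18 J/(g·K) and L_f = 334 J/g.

Setting the total heat transfer to zero:
melt ice: 108×334 = 36072; warm the meltwater: 451.44 T; water cools: 182×4.18×(T − 53.8) = 760.76(T − 53.8)
1212.2 T = 40929 − 36072 = 4856.9
T ≈ 4.01 °C (positive, so assuming full melt was valid).

T_f ≈ 4.0 °C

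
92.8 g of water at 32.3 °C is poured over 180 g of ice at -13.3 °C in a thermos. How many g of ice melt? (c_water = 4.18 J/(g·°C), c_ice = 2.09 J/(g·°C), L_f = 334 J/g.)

m_melted ≈ 22.5 g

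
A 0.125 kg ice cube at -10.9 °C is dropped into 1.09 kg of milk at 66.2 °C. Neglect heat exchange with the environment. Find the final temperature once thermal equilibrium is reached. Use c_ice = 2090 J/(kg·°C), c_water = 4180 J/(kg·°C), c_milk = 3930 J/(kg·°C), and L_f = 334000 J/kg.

T_f ≈ 49.7 °C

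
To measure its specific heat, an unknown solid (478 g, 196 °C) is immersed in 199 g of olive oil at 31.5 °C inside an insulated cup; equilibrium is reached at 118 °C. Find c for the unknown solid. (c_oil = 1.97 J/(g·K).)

Heat lost by the unknown solid = heat gained by the oil:
478·c·(196 − 118) = 199·1.97·(118 − 31.5)
37284 c = 33911  ⇒  c ≈ 0.9095 J/(g·K)

c ≈ 0.91 J/(g·K)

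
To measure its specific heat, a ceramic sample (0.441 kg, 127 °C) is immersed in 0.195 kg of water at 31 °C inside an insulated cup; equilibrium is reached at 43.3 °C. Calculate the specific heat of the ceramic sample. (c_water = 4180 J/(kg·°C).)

Energy conservation, ΣQ = 0:
0.441×c×(43.3 − 127) + 0.195×4180×(43.3 − 31) = 0
-36.91 c = -10026
c = -10026/-36.91 ≈ 271.6 J/(kg·°C)

c ≈ 272 J/(kg·°C)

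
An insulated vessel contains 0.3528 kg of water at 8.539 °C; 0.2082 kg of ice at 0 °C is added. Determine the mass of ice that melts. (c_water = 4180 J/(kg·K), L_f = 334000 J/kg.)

m_melted ≈ 0.0377 kg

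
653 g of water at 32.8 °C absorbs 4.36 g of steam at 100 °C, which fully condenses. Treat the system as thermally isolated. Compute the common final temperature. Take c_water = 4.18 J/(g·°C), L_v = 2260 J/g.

T_f ≈ 36.8 °C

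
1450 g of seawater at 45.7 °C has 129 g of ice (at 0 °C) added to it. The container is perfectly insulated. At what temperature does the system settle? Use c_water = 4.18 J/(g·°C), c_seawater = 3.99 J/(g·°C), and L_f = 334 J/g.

Heat gained plus heat lost sum to zero:
latent heat to melt: 129·334 = 43086; warm the meltwater: 539.22 T; seawater cools: 1450·3.99·(T − 45.7) = 5785.5(T − 45.7)
6324.7 T = 264397 − 43086 = 221311
T ≈ 34.99 °C. Since T > 0 °C, the all-ice-melts assumption holds.

T_f ≈ 35.0 °C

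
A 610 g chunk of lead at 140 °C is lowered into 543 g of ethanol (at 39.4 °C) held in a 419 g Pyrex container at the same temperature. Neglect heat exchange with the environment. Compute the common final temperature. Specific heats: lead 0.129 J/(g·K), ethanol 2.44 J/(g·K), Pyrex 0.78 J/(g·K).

T_f ≈ 44.0 °C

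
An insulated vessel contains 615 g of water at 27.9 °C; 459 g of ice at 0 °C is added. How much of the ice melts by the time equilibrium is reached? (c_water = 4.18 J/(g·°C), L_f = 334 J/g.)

m_melted ≈ 215 g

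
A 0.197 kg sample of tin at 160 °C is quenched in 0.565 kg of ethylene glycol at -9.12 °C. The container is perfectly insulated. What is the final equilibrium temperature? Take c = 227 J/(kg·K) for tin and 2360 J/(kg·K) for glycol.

With ΣQ=0 the equilibrium temperature is the m·c-weighted mean:
T_f = (44.72×160 + 1333.4×(-9.12)) / (44.72 + 1333.4)
    = -5005.6 / 1378.1 ≈ -3.63 °C

T_f ≈ -3.6 °C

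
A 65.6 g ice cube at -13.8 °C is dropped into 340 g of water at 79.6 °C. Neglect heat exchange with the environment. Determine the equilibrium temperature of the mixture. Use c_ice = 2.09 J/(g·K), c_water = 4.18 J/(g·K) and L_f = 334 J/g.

T_f ≈ 52.7 °C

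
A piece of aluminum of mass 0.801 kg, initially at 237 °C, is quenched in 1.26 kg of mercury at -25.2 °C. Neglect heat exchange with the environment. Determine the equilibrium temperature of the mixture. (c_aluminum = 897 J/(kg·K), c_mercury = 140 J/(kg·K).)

T_f = Σ m_i c_i T_i / Σ m_i c_i:
T_f = (718.5×237 + 176.4×(-25.2)) / (718.5 + 176.4)
    = 165839 / 894.9 ≈ 185.32 °C

T_f ≈ 185.3 °C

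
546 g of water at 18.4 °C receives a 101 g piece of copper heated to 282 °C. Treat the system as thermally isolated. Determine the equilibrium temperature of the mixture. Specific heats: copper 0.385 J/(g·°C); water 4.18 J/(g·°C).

T_f ≈ 22.8 °C

Taking heat into each body as positive, Σ m c ΔT = 0:
101·0.385·(T − 282) + 546·4.18·(T − 18.4) = 0
(38.88 + 2282.3) T = 38.88·282 + 2282.3·18.4
T ≈ 22.82 °C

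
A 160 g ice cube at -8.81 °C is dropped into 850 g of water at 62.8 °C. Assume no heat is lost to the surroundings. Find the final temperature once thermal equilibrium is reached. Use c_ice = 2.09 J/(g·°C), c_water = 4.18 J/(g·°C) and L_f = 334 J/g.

Sum of m c ΔT and latent-heat terms is zero:
warm ice to 0 °C: 160·2.09·(0 − (-8.81)) = 2946.1; latent heat to melt: 160·334 = 53440; meltwater 0→T: 160·4.18·T = 668.8 T; water: 3553(T − 62.8)
4221.8 T = 223128 − 56386 = 166742
T ≈ 39.50 °C (positive, so assuming full melt was valid).

T_f ≈ 39.5 °C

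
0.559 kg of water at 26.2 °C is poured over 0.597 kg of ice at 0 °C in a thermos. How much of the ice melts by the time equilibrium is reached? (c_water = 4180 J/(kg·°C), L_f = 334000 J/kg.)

Water can give up m c ΔT = 0.559·4180·26.2 = 61219 J before reaching 0 °C.
To melt every bit of ice: 0.597·334000 = 199398 J.
Since 61219 < 199398 J, not all the ice melts; equilibrium is at 0 °C.
m_melted·334000 = 61219  ⇒  m_melted ≈ 0.1833 kg.

m_melted ≈ 0.183 kg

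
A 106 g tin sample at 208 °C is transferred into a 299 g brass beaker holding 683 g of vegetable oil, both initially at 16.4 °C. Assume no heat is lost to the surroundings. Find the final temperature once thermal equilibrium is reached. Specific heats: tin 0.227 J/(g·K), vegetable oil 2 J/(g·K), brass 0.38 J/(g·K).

T_f ≈ 19.5 °C

Let T be the final temperature. ΣQ_i = 0:
106*0.227*(T − 208) + 683*2*(T − 16.4) + 299*0.38*(T − 16.4) = 0
24.06(T − 208) + 1366(T − 16.4) + 113.62(T − 16.4) = 0
1503.7 T = 29271
T ≈ 19.47 °C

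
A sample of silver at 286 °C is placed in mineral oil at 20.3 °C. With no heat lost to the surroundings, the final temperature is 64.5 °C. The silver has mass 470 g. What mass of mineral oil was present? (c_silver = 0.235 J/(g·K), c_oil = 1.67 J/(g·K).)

Taking heat into each body as positive, Σ m c ΔT = 0:
470×0.235×(64.5 − 286) + m×1.67×(64.5 − 20.3) = 0
73.81 m = 24465
m = 24465/73.81 ≈ 331.4 g

m ≈ 331 g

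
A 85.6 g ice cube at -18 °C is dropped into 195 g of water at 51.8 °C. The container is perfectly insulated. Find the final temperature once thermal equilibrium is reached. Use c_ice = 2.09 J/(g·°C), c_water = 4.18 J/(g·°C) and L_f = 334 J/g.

T_f ≈ 8.9 °C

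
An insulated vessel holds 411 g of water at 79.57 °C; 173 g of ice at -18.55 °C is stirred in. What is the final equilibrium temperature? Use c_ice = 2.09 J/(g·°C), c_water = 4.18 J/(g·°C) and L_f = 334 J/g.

T_f ≈ 29.6 °C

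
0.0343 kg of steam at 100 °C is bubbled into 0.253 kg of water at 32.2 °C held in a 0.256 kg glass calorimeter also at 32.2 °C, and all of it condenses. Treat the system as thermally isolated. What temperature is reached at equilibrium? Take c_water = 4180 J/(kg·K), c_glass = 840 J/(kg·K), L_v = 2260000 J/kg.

Net heat exchanged in the isolated system is zero:
steam→water at 100 °C releases m L_v = 0.0343×2260000 = 77518
  condensed water 100 °C→T: 143.37(T − 100)
  water warms: 0.253×4180×(T − 32.2) = 1057.5(T − 32.2)
  glass cup: 0.256×840×(T − 32.2) = 215.04(T − 32.2)
1416 T = 77518 + 14337 + 40977 = 132832
T ≈ 93.81 °C (< 100 °C, so full condensation is consistent).

T_f ≈ 93.8 °C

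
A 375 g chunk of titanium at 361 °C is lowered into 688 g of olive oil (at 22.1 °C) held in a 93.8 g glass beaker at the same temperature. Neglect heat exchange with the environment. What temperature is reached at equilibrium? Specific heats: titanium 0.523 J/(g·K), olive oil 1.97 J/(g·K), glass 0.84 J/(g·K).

With ΣQ=0 the equilibrium temperature is the m·c-weighted mean:
T_f = (196.12*361 + 1355.4*22.1 + 78.79*22.1) / (196.12 + 1355.4 + 78.79)
    = 102496 / 1630.3 ≈ 62.87 °C

T_f ≈ 62.9 °C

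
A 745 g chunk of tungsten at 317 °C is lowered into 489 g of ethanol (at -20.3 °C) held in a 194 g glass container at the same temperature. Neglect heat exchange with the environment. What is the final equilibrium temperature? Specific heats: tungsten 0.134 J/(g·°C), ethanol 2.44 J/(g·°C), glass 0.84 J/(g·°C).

Net heat exchanged in the isolated system is zero:
745·0.134·(T − 317) + 489·2.44·(T − (-20.3)) + 194·0.84·(T − (-20.3)) = 0
99.83(T − 317) + 1193.2(T − (-20.3)) + 162.96(T − (-20.3)) = 0
(99.83 + 1193.2 + 162.96) T = 99.83·317 + 1193.2·(-20.3) + 162.96·(-20.3)
T = 4116.9 / 1456 = 2.83 °C

T_f ≈ 2.8 °C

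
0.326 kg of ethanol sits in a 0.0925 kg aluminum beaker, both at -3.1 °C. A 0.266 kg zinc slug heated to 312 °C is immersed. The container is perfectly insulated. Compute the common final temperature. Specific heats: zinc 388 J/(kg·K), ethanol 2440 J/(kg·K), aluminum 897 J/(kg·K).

T_f ≈ 30.0 °C

Let T be the final temperature. ΣQ_i = 0:
0.266*388*(T − 312) + 0.326*2440*(T − (-3.1)) + 0.0925*897*(T − (-3.1)) = 0
(103.21 + 795.44 + 82.97) T = 103.21*312 + 795.44*(-3.1) + 82.97*(-3.1)
T = 29478 / 981.62 = 30 °C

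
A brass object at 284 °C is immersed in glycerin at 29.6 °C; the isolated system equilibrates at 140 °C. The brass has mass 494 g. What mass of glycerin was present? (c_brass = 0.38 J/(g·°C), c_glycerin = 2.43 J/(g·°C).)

m ≈ 101 g

|Q_brass| = |Q_glycerin|:
494·0.38·(284 − 140) = m·2.43·(140 − 29.6)
268.27 m = 27032  ⇒  m ≈ 100.8 g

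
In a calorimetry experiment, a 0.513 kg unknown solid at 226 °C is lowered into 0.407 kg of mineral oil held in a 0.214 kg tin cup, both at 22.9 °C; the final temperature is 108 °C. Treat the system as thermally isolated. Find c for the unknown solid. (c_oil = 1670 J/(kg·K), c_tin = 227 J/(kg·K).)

Conservation of energy gives ΣQ = 0:
0.513×c×(108 − 226) + 0.407×1670×(108 − 22.9) + 0.214×227×(108 − 22.9) = 0
-60.53 c = -61976
c = -61976/-60.53 ≈ 1024 J/(kg·K)

c ≈ 1020 J/(kg·K)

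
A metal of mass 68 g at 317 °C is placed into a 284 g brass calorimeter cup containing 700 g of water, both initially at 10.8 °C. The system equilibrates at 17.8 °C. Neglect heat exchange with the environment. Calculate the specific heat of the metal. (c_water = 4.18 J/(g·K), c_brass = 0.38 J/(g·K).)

Heat gained plus heat lost sum to zero:
68·c·(17.8 − 317) + 700·4.18·(17.8 − 10.8) + 284·0.38·(17.8 − 10.8) = 0
-20346 c = -21237
c = -21237/-20346 ≈ 1.044 J/(g·K)

c ≈ 1.04 J/(g·K)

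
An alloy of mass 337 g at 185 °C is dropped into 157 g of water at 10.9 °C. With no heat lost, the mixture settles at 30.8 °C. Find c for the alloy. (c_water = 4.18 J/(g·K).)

Heat lost by the alloy = heat gained by the water:
337·c·(185 − 30.8) = 157·4.18·(30.8 − 10.9)
51965 c = 13060  ⇒  c ≈ 0.2513 J/(g·K)

c ≈ 0.251 J/(g·K)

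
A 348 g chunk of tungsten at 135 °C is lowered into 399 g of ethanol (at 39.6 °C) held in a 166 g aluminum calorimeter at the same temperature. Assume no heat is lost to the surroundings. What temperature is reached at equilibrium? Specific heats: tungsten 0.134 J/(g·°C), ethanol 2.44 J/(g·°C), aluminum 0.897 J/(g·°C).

T_f = Σ m_i c_i T_i / Σ m_i c_i:
T_f = (46.63×135 + 973.56×39.6 + 148.9×39.6) / (46.63 + 973.56 + 148.9)
    = 50745 / 1169.1 ≈ 43.41 °C

T_f ≈ 43.4 °C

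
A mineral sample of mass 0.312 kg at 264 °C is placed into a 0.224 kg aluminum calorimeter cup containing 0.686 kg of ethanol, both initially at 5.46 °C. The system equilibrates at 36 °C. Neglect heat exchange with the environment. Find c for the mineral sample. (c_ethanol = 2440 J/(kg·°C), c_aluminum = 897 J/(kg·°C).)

c ≈ 805 J/(kg·°C)

Conservation of energy gives ΣQ = 0:
0.312·c·(36 − 264) + 0.686·2440·(36 − 5.46) + 0.224·897·(36 − 5.46) = 0
-71.14 c = -57255
c = -57255/-71.14 ≈ 804.9 J/(kg·°C)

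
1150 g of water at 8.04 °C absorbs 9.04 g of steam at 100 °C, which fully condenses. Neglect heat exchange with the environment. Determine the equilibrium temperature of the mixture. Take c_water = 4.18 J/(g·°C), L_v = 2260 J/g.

Conservation of energy gives ΣQ = 0:
latent heat released on condensation: 9.04·2260 = 20430
  condensate cools 100→T: 9.04·4.18·(T − 100) = 37.79(T − 100)
  water warms: 1150·4.18·(T − 8.04) = 4807(T − 8.04)
4844.8 T = 20430 + 3778.7 + 38648 = 62857
T ≈ 12.97 °C (< 100 °C, so full condensation is consistent).

T_f ≈ 13.0 °C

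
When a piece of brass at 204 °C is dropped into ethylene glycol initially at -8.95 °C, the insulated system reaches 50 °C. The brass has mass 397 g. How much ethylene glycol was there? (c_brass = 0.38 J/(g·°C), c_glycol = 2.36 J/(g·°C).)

m ≈ 167 g

Taking heat into each body as positive, Σ m c ΔT = 0:
397·0.38·(50 − 204) + m·2.36·(50 − (-8.95)) = 0
139.12 m = 23232
m = 23232/139.12 ≈ 167 g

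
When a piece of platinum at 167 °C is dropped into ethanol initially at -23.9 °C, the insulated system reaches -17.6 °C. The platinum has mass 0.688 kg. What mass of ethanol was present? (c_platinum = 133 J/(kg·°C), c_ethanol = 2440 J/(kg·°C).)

m ≈ 1.1 kg

Conservation of energy gives ΣQ = 0:
0.688×133×(-17.6 − 167) + m×2440×(-17.6 − (-23.9)) = 0
15372 m = 16892
m = 16892/15372 ≈ 1.099 kg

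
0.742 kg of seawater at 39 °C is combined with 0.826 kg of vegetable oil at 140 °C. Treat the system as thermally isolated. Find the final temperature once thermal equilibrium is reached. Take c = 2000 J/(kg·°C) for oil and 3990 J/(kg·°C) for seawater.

T_f ≈ 75.2 °C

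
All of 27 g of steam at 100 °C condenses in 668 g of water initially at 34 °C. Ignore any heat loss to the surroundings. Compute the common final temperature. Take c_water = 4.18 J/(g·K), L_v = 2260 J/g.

T_f ≈ 57.6 °C

Energy balance with sensible and latent terms:
latent heat released on condensation: 27×2260 = 61020
  condensate cools 100→T: 27×4.18×(T − 100) = 112.86(T − 100)
  original water: 2792.2(T − 34)
2905.1 T = 61020 + 11286 + 94936 = 167242
T ≈ 57.57 °C, under the boiling point, so the assumption holds.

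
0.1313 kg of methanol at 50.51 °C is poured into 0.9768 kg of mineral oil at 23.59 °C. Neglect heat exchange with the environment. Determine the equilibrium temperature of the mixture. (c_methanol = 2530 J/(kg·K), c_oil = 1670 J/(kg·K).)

T_f ≈ 28.1 °C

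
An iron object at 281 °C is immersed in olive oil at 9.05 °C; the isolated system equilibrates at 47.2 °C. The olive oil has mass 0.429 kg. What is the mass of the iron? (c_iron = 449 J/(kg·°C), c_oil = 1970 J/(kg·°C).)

Net heat exchanged in the isolated system is zero:
m×449×(47.2 − 281) + 0.429×1970×(47.2 − 9.05) = 0
-104976 m = -32242
m = -32242/-104976 ≈ 0.3071 kg

m ≈ 0.307 kg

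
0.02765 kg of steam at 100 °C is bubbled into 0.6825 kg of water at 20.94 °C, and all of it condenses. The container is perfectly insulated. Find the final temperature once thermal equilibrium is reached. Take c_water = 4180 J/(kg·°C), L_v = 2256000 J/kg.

Taking heat into each body as positive, Σ m c ΔT = 0:
steam→water at 100 °C releases m L_v = 0.02765×2256000 = 62378; condensate cools 100→T: 0.02765×4180×(T − 100) = 115.58(T − 100); original water: 2852.8(T − 20.94)
2968.4 T = 62378 + 11558 + 59739 = 133675
T ≈ 45.03 °C, under the boiling point, so the assumption holds.

T_f ≈ 45.0 °C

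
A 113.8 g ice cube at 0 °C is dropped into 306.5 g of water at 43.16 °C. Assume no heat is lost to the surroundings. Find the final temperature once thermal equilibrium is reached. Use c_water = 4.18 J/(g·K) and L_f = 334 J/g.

T_f ≈ 9.8 °C

Energy balance with sensible and latent terms:
fusion: m_ice L_f = 113.8×334 = 38009; meltwater 0→T: 113.8×4.18×T = 475.68 T; water: 1281.2(T − 43.16)
1756.9 T = 55295 − 38009 = 17286
T ≈ 9.84 °C. Since T > 0 °C, the all-ice-melts assumption holds.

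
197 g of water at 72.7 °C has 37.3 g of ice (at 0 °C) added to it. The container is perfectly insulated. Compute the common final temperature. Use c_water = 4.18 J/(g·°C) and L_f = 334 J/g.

T_f ≈ 48.4 °C

Sum of m c ΔT and latent-heat terms is zero:
melt ice: 37.3·334 = 12458; warm the meltwater: 155.91 T; water cools: 197·4.18·(T − 72.7) = 823.46(T − 72.7)
979.37 T = 59866 − 12458 = 47407
T ≈ 48.41 °C (positive, so assuming full melt was valid).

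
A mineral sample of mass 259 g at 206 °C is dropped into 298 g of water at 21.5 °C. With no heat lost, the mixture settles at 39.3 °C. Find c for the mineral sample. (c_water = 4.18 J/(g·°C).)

Energy conservation, ΣQ = 0:
259·c·(39.3 − 206) + 298·4.18·(39.3 − 21.5) = 0
-43175 c = -22172
c = -22172/-43175 ≈ 0.5135 J/(g·°C)

c ≈ 0.514 J/(g·°C)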